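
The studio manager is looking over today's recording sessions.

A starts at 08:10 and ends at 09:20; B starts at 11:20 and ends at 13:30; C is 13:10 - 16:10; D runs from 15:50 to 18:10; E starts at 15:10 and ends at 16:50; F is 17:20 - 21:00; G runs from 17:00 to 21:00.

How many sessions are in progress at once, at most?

3

Sweep the timeline, counting +1 at each start and −1 at each end (ends before starts at a tie):
08:10 start A → 1
09:20 end A → 0
11:20 start B → 1
13:10 start C → 2
13:30 end B → 1
15:10 start E → 2
15:50 start D → 3
16:10 end C → 2
16:50 end E → 1
17:00 start G → 2
17:20 start F → 3
18:10 end D → 2
21:00 end F → 1
21:00 end G → 0
Peak is 3, at 15:50 (C, D, E).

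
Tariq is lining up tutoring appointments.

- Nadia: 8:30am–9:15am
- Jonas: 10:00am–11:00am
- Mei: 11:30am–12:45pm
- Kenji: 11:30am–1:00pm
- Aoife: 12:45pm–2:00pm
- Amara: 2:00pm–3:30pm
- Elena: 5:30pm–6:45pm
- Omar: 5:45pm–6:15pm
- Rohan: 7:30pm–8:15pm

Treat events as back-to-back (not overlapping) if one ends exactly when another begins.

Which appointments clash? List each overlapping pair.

Sorted by start: Nadia, Jonas, Mei, Kenji, Aoife, Amara, Elena, Omar, Rohan.
Jonas starts after Nadia ends, so nothing later overlaps Nadia either.
Mei starts after Jonas ends, so nothing later overlaps Jonas either.
Kenji starts before Mei ends → Mei and Kenji overlap.
Aoife starts exactly when Mei ends (back-to-back, no overlap), so nothing later overlaps Mei either.
Aoife starts before Kenji ends → Kenji and Aoife overlap.
Amara starts after Kenji ends, so nothing later overlaps Kenji either.
Amara starts exactly when Aoife ends (back-to-back, no overlap), so nothing later overlaps Aoife either.
Elena starts after Amara ends, so nothing later overlaps Amara either.
Omar starts before Elena ends → Elena and Omar overlap.
Rohan starts after Elena ends.
Rohan starts after Omar ends.

Aoife & Kenji, Elena & Omar, Kenji & Mei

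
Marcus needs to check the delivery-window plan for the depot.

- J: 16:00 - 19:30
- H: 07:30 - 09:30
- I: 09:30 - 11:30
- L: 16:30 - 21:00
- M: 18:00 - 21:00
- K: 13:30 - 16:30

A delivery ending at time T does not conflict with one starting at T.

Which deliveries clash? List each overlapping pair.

Sorted by start: H, I, K, J, L, M.
I starts exactly when H ends (back-to-back, no overlap) — done with H.
K starts after I ends — done with I.
J starts before K ends → K and J overlap.
L starts exactly when K ends (back-to-back, no overlap) — done with K.
L starts before J ends → J and L overlap.
M starts before J ends → J and M overlap.
M starts before L ends → L and M overlap.

J & K, J & L, J & M, L & M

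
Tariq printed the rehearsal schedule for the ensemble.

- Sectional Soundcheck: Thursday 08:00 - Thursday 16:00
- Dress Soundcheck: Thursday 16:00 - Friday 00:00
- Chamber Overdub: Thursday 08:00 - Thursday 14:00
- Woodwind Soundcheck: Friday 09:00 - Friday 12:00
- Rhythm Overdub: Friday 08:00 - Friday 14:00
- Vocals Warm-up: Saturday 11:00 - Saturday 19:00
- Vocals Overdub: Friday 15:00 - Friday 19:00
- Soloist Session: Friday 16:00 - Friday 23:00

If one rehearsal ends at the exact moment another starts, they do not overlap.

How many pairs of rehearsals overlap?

3

Check each pair: they overlap iff neither finishes before the other starts.
Sorted by start: Chamber Overdub, Sectional Soundcheck, Dress Soundcheck, Rhythm Overdub, Woodwind Soundcheck, Vocals Overdub, Soloist Session, Vocals Warm-up.
Sectional Soundcheck starts before Chamber Overdub ends → Chamber Overdub and Sectional Soundcheck overlap.
Dress Soundcheck starts after Chamber Overdub ends; Chamber Overdub is clear from here.
Dress Soundcheck starts exactly when Sectional Soundcheck ends (back-to-back, no overlap); Sectional Soundcheck is clear from here.
Rhythm Overdub starts after Dress Soundcheck ends; Dress Soundcheck is clear from here.
Woodwind Soundcheck starts before Rhythm Overdub ends → Rhythm Overdub and Woodwind Soundcheck overlap.
Vocals Overdub starts after Rhythm Overdub ends; Rhythm Overdub is clear from here.
Vocals Overdub starts after Woodwind Soundcheck ends; Woodwind Soundcheck is clear from here.
Soloist Session starts before Vocals Overdub ends → Vocals Overdub and Soloist Session overlap.
Vocals Warm-up starts after Vocals Overdub ends.
Vocals Warm-up starts after Soloist Session ends.
Overlapping pairs: Chamber Overdub & Sectional Soundcheck, Rhythm Overdub & Woodwind Soundcheck, Soloist Session & Vocals Overdub — 3 in total.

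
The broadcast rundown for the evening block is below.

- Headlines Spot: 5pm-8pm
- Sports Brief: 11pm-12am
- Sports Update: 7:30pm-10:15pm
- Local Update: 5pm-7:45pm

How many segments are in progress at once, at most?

3

Sort all start/end points and keep a running count:
5pm start Headlines Spot → 1
5pm start Local Update → 2
7:30pm start Sports Update → 3
7:45pm end Local Update → 2
8pm end Headlines Spot → 1
10:15pm end Sports Update → 0
11pm start Sports Brief → 1
12am end Sports Brief → 0
Peak is 3, at 7:30pm (Headlines Spot, Local Update, Sports Update).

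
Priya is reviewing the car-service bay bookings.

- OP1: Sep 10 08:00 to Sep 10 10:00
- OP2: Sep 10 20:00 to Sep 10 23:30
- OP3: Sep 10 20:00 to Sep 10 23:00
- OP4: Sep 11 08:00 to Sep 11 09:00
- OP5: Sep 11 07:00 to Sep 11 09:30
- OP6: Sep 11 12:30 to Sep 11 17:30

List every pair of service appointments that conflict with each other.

Check each pair: they overlap iff neither finishes before the other starts.
Sorted by start: OP1, OP2, OP3, OP5, OP4, OP6.
OP2 starts after OP1 ends, so OP1 has no further overlaps.
OP3 starts before OP2 ends → OP2 and OP3 overlap.
OP5 starts after OP2 ends, so OP2 has no further overlaps.
OP5 starts after OP3 ends, so OP3 has no further overlaps.
OP4 starts before OP5 ends → OP5 and OP4 overlap.
OP6 starts after OP5 ends.
OP6 starts after OP4 ends.

OP2 & OP3, OP4 & OP5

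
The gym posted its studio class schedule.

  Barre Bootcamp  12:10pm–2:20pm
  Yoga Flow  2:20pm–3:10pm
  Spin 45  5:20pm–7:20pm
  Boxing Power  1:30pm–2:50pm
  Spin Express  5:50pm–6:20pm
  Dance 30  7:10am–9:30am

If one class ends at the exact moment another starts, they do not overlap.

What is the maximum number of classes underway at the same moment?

Sweep the timeline, counting +1 at each start and −1 at each end (ends before starts at a tie):
7:10am start Dance 30 → 1
9:30am end Dance 30 → 0
12:10pm start Barre Bootcamp → 1
1:30pm start Boxing Power → 2
2:20pm end Barre Bootcamp → 1
2:20pm start Yoga Flow → 2
2:50pm end Boxing Power → 1
3:10pm end Yoga Flow → 0
5:20pm start Spin 45 → 1
5:50pm start Spin Express → 2
6:20pm end Spin Express → 1
7:20pm end Spin 45 → 0
Peak is 2, at 1:30pm (Barre Bootcamp, Boxing Power).

2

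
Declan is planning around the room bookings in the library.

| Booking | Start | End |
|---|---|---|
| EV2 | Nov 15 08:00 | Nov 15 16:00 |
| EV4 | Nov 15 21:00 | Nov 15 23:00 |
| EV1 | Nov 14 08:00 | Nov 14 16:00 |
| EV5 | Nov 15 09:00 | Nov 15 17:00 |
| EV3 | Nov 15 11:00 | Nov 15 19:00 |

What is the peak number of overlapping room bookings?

3

Sweep the timeline, counting +1 at each start and −1 at each end (ends before starts at a tie):
Nov 14 08:00 start EV1 → 1
Nov 14 16:00 end EV1 → 0
Nov 15 08:00 start EV2 → 1
Nov 15 09:00 start EV5 → 2
Nov 15 11:00 start EV3 → 3
Nov 15 16:00 end EV2 → 2
Nov 15 17:00 end EV5 → 1
Nov 15 19:00 end EV3 → 0
Nov 15 21:00 start EV4 → 1
Nov 15 23:00 end EV4 → 0
Peak is 3, at Nov 15 11:00 (EV2, EV3, EV5).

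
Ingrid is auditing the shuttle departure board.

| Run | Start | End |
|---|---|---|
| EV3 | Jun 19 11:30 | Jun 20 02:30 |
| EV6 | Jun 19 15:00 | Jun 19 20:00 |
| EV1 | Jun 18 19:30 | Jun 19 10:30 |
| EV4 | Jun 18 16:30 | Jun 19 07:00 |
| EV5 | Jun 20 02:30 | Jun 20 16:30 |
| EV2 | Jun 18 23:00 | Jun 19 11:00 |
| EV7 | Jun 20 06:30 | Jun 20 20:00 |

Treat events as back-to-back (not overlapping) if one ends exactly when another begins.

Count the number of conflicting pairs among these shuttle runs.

5

Two intervals overlap when each starts before the other ends.
Sorted by start: EV4, EV1, EV2, EV3, EV6, EV5, EV7.
EV1 starts before EV4 ends → EV4 and EV1 overlap.
EV2 starts before EV4 ends → EV4 and EV2 overlap.
EV3 starts after EV4 ends — done with EV4.
EV2 starts before EV1 ends → EV1 and EV2 overlap.
EV3 starts after EV1 ends — done with EV1.
EV3 starts after EV2 ends — done with EV2.
EV6 starts before EV3 ends → EV3 and EV6 overlap.
EV5 starts exactly when EV3 ends (back-to-back, no overlap) — done with EV3.
EV5 starts after EV6 ends — done with EV6.
EV7 starts before EV5 ends → EV5 and EV7 overlap.
Overlapping pairs: EV1 & EV2, EV1 & EV4, EV2 & EV4, EV3 & EV6, EV5 & EV7 — 5 in total.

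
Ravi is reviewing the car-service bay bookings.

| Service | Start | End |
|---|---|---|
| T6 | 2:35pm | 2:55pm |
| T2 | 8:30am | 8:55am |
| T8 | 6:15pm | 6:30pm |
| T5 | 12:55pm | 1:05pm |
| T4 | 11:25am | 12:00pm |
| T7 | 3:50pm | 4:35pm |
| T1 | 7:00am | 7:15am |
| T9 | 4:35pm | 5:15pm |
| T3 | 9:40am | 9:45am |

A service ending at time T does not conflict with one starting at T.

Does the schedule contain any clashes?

Sorted by start: T1, T2, T3, T4, T5, T6, T7, T9, T8.
T2 starts after T1 ends; T1 is clear from here.
T3 starts after T2 ends; T2 is clear from here.
T4 starts after T3 ends; T3 is clear from here.
T5 starts after T4 ends; T4 is clear from here.
T6 starts after T5 ends; T5 is clear from here.
T7 starts after T6 ends; T6 is clear from here.
T9 starts exactly when T7 ends (back-to-back, no overlap); T7 is clear from here.
T8 starts after T9 ends.
Every pair is clear; the schedule has no overlaps.

No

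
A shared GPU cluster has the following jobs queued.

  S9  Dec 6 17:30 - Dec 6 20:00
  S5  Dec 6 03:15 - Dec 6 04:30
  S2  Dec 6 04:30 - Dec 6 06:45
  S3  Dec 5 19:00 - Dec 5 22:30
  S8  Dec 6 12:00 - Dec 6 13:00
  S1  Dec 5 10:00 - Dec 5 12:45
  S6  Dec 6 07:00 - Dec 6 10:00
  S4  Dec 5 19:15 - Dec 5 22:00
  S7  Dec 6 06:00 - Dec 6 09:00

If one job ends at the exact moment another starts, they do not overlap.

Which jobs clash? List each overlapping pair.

Check each pair: they overlap iff neither finishes before the other starts.
Sorted by start: S1, S3, S4, S5, S2, S7, S6, S8, S9.
S3 starts after S1 ends, so nothing later overlaps S1 either.
S4 starts before S3 ends → S3 and S4 overlap.
S5 starts after S3 ends, so nothing later overlaps S3 either.
S5 starts after S4 ends, so nothing later overlaps S4 either.
S2 starts exactly when S5 ends (back-to-back, no overlap), so nothing later overlaps S5 either.
S7 starts before S2 ends → S2 and S7 overlap.
S6 starts after S2 ends, so nothing later overlaps S2 either.
S6 starts before S7 ends → S7 and S6 overlap.
S8 starts after S7 ends, so nothing later overlaps S7 either.
S8 starts after S6 ends, so nothing later overlaps S6 either.
S9 starts after S8 ends.

S2 & S7, S3 & S4, S6 & S7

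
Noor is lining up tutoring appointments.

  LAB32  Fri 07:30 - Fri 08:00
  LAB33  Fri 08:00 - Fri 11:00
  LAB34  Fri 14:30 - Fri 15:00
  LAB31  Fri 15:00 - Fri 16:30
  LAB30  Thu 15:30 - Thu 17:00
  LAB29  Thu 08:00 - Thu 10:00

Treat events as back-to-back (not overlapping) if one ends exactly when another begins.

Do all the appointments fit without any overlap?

Yes

Sorted by start: LAB29, LAB30, LAB32, LAB33, LAB34, LAB31.
LAB30 starts after LAB29 ends; LAB29 is clear from here.
LAB32 starts after LAB30 ends; LAB30 is clear from here.
LAB33 starts exactly when LAB32 ends (back-to-back, no overlap); LAB32 is clear from here.
LAB34 starts after LAB33 ends; LAB33 is clear from here.
LAB31 starts exactly when LAB34 ends (back-to-back, no overlap).
Every pair is clear; the schedule has no overlaps.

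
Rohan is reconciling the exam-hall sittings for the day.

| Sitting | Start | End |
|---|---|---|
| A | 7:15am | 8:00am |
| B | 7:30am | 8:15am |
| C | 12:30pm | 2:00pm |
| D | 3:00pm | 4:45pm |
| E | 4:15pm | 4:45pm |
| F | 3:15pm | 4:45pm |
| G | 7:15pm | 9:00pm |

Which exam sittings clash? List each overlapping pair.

A & B, D & E, D & F, E & F

Two intervals overlap when each starts before the other ends.
Sorted by start: A, B, C, D, F, E, G.
B starts before A ends → A and B overlap.
C starts after A ends — done with A.
C starts after B ends — done with B.
D starts after C ends — done with C.
F starts before D ends → D and F overlap.
E starts before D ends → D and E overlap.
G starts after D ends.
E starts before F ends → F and E overlap.
G starts after F ends.
G starts after E ends.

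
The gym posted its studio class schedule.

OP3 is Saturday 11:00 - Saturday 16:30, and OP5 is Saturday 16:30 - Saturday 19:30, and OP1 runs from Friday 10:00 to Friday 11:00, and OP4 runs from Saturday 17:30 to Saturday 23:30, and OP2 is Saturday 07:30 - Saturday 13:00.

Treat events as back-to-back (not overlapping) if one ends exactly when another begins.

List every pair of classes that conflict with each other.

OP2 & OP3, OP4 & OP5

Sorted by start: OP1, OP2, OP3, OP5, OP4.
OP2 starts after OP1 ends, so OP1 has no further overlaps.
OP3 starts before OP2 ends → OP2 and OP3 overlap.
OP5 starts after OP2 ends, so OP2 has no further overlaps.
OP5 starts exactly when OP3 ends (back-to-back, no overlap), so OP3 has no further overlaps.
OP4 starts before OP5 ends → OP5 and OP4 overlap.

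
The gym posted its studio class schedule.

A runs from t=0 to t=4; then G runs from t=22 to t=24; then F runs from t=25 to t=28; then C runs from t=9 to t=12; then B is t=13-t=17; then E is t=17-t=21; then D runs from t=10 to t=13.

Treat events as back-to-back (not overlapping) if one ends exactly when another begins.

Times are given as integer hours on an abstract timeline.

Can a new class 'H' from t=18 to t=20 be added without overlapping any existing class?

A: ends t=4 at or before H starts t=18 → clear.
C: ends t=12 at or before H starts t=18 → clear.
D: ends t=13 at or before H starts t=18 → clear.
B: ends t=17 at or before H starts t=18 → clear.
E: starts t=17 before H ends t=20, and ends t=21 after H starts t=18 → overlap.
G: starts t=22 at or after H ends t=20 → clear.
F: starts t=25 at or after H ends t=20 → clear.
H overlaps E.

No — it overlaps E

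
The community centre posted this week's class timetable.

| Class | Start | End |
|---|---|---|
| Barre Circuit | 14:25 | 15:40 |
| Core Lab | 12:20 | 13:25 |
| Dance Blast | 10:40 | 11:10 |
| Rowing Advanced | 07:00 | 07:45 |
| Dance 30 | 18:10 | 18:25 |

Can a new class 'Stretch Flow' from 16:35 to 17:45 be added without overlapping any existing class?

Rowing Advanced: ends 07:45 at or before Stretch Flow starts 16:35 → clear.
Dance Blast: ends 11:10 at or before Stretch Flow starts 16:35 → clear.
Core Lab: ends 13:25 at or before Stretch Flow starts 16:35 → clear.
Barre Circuit: ends 15:40 at or before Stretch Flow starts 16:35 → clear.
Dance 30: starts 18:10 at or after Stretch Flow ends 17:45 → clear.

Yes — the slot is free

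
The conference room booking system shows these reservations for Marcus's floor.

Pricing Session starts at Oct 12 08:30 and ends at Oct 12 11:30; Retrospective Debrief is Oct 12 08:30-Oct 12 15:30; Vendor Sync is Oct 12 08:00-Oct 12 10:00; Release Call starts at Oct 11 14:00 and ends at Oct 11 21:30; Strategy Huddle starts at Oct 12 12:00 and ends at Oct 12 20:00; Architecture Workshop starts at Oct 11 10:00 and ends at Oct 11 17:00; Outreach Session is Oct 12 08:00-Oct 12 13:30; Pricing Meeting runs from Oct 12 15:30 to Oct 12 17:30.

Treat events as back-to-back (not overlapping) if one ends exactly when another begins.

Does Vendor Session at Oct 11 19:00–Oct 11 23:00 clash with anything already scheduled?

Architecture Workshop: ends Oct 11 17:00 at or before Vendor Session starts Oct 11 19:00 → clear.
Release Call: starts Oct 11 14:00 before Vendor Session ends Oct 11 23:00, and ends Oct 11 21:30 after Vendor Session starts Oct 11 19:00 → overlap.
Vendor Sync: starts Oct 12 08:00 at or after Vendor Session ends Oct 11 23:00 → clear.
Outreach Session: starts Oct 12 08:00 at or after Vendor Session ends Oct 11 23:00 → clear.
Retrospective Debrief: starts Oct 12 08:30 at or after Vendor Session ends Oct 11 23:00 → clear.
Pricing Session: starts Oct 12 08:30 at or after Vendor Session ends Oct 11 23:00 → clear.
Strategy Huddle: starts Oct 12 12:00 at or after Vendor Session ends Oct 11 23:00 → clear.
Pricing Meeting: starts Oct 12 15:30 at or after Vendor Session ends Oct 11 23:00 → clear.
Vendor Session overlaps Release Call.

Yes — it overlaps Release Call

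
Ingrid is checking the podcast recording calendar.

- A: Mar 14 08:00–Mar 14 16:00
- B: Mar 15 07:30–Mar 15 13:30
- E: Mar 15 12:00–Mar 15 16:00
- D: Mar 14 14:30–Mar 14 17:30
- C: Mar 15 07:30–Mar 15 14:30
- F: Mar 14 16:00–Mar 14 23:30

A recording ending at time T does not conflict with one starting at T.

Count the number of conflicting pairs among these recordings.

5

Sorted by start: A, D, F, B, C, E.
D starts before A ends → A and D overlap.
F starts exactly when A ends (back-to-back, no overlap); A is clear from here.
F starts before D ends → D and F overlap.
B starts after D ends; D is clear from here.
B starts after F ends; F is clear from here.
C starts before B ends → B and C overlap.
E starts before B ends → B and E overlap.
E starts before C ends → C and E overlap.
Overlapping pairs: A & D, B & C, B & E, C & E, D & F — 5 in total.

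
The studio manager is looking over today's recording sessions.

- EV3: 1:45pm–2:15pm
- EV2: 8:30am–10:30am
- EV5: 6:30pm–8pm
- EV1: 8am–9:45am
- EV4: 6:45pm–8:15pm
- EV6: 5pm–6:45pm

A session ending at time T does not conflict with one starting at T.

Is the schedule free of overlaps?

Sorted by start: EV1, EV2, EV3, EV6, EV5, EV4.
EV2 starts before EV1 ends → EV1 and EV2 overlap.
That's a conflict, so the schedule is not conflict-free.

No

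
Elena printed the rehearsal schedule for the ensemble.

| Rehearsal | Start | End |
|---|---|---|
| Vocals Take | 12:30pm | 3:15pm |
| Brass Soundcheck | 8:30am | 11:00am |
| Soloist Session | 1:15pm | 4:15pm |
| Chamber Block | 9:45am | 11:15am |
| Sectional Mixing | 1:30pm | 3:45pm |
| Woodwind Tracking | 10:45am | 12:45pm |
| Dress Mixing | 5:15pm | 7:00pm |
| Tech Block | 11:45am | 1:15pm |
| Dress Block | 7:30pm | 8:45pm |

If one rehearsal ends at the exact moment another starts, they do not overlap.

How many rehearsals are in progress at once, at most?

Walk through starts and ends in time order (an end at T is processed before a start at T):
8:30am start Brass Soundcheck → 1
9:45am start Chamber Block → 2
10:45am start Woodwind Tracking → 3
11:00am end Brass Soundcheck → 2
11:15am end Chamber Block → 1
11:45am start Tech Block → 2
12:30pm start Vocals Take → 3
12:45pm end Woodwind Tracking → 2
1:15pm end Tech Block → 1
1:15pm start Soloist Session → 2
1:30pm start Sectional Mixing → 3
3:15pm end Vocals Take → 2
3:45pm end Sectional Mixing → 1
4:15pm end Soloist Session → 0
5:15pm start Dress Mixing → 1
7:00pm end Dress Mixing → 0
7:30pm start Dress Block → 1
8:45pm end Dress Block → 0
Peak is 3, at 10:45am (Brass Soundcheck, Chamber Block, Woodwind Tracking).

3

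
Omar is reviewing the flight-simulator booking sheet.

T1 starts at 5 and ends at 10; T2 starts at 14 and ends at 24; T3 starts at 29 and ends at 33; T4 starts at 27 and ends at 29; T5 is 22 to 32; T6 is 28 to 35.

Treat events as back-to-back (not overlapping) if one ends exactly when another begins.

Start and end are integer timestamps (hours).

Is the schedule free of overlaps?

No

Sorted by start: T1, T2, T5, T4, T6, T3.
T2 starts after T1 ends, so nothing later overlaps T1 either.
T5 starts before T2 ends → T2 and T5 overlap.
That's a conflict, so the schedule is not conflict-free.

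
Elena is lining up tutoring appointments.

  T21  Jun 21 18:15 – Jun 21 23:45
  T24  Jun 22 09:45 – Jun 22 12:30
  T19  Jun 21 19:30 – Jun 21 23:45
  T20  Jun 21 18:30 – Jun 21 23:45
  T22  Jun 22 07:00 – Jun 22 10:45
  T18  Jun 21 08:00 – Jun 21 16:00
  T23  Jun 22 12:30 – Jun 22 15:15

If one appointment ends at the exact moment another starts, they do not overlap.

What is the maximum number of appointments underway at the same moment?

Walk through starts and ends in time order (an end at T is processed before a start at T):
Jun 21 08:00 start T18 → 1
Jun 21 16:00 end T18 → 0
Jun 21 18:15 start T21 → 1
Jun 21 18:30 start T20 → 2
Jun 21 19:30 start T19 → 3
Jun 21 23:45 end T19 → 2
Jun 21 23:45 end T20 → 1
Jun 21 23:45 end T21 → 0
Jun 22 07:00 start T22 → 1
Jun 22 09:45 start T24 → 2
Jun 22 10:45 end T22 → 1
Jun 22 12:30 end T24 → 0
Jun 22 12:30 start T23 → 1
Jun 22 15:15 end T23 → 0
Peak is 3, at Jun 21 19:30 (T19, T20, T21).

3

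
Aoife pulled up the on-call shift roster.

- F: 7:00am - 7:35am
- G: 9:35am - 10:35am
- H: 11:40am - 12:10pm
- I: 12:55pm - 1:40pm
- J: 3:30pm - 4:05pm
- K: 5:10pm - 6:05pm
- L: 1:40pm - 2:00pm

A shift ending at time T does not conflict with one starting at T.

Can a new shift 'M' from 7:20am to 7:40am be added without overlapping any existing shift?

No — it overlaps F

F: starts 7:00am before M ends 7:40am, and ends 7:35am after M starts 7:20am → overlap.
G: starts 9:35am at or after M ends 7:40am → clear.
H: starts 11:40am at or after M ends 7:40am → clear.
I: starts 12:55pm at or after M ends 7:40am → clear.
L: starts 1:40pm at or after M ends 7:40am → clear.
J: starts 3:30pm at or after M ends 7:40am → clear.
K: starts 5:10pm at or after M ends 7:40am → clear.
M overlaps F.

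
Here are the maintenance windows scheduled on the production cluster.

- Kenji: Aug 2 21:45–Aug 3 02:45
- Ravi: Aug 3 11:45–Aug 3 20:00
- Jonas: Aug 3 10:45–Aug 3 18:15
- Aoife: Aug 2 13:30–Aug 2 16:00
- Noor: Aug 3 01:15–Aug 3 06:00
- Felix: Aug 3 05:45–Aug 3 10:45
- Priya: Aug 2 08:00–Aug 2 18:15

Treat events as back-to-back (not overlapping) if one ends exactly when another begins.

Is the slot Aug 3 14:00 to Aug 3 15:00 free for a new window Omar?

No — it overlaps Jonas, Ravi

Priya: ends Aug 2 18:15 at or before Omar starts Aug 3 14:00 → clear.
Aoife: ends Aug 2 16:00 at or before Omar starts Aug 3 14:00 → clear.
Kenji: ends Aug 3 02:45 at or before Omar starts Aug 3 14:00 → clear.
Noor: ends Aug 3 06:00 at or before Omar starts Aug 3 14:00 → clear.
Felix: ends Aug 3 10:45 at or before Omar starts Aug 3 14:00 → clear.
Jonas: starts Aug 3 10:45 before Omar ends Aug 3 15:00, and ends Aug 3 18:15 after Omar starts Aug 3 14:00 → overlap.
Ravi: starts Aug 3 11:45 before Omar ends Aug 3 15:00, and ends Aug 3 20:00 after Omar starts Aug 3 14:00 → overlap.
Omar overlaps Jonas, Ravi.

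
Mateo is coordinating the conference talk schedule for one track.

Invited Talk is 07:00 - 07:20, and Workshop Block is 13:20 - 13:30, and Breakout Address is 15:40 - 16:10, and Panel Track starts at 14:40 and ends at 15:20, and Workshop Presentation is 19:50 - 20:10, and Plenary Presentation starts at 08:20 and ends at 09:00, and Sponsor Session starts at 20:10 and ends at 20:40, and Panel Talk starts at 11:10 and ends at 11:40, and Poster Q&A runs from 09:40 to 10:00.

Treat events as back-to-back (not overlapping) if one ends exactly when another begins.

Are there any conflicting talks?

No

Sorted by start: Invited Talk, Plenary Presentation, Poster Q&A, Panel Talk, Workshop Block, Panel Track, Breakout Address, Workshop Presentation, Sponsor Session.
Plenary Presentation starts after Invited Talk ends, so Invited Talk has no further overlaps.
Poster Q&A starts after Plenary Presentation ends, so Plenary Presentation has no further overlaps.
Panel Talk starts after Poster Q&A ends, so Poster Q&A has no further overlaps.
Workshop Block starts after Panel Talk ends, so Panel Talk has no further overlaps.
Panel Track starts after Workshop Block ends, so Workshop Block has no further overlaps.
Breakout Address starts after Panel Track ends, so Panel Track has no further overlaps.
Workshop Presentation starts after Breakout Address ends, so Breakout Address has no further overlaps.
Sponsor Session starts exactly when Workshop Presentation ends (back-to-back, no overlap).
Every pair is clear; the schedule has no overlaps.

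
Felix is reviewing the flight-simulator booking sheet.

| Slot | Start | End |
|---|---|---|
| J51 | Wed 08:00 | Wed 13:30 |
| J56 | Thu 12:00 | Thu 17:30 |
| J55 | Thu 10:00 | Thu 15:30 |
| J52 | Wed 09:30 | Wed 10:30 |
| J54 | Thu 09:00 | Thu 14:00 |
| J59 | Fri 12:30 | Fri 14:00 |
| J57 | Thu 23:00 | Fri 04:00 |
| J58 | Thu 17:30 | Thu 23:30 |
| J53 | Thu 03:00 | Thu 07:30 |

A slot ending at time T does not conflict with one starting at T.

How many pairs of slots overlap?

5

Two intervals overlap when each starts before the other ends.
Sorted by start: J51, J52, J53, J54, J55, J56, J58, J57, J59.
J52 starts before J51 ends → J51 and J52 overlap.
J53 starts after J51 ends — done with J51.
J53 starts after J52 ends — done with J52.
J54 starts after J53 ends — done with J53.
J55 starts before J54 ends → J54 and J55 overlap.
J56 starts before J54 ends → J54 and J56 overlap.
J58 starts after J54 ends — done with J54.
J56 starts before J55 ends → J55 and J56 overlap.
J58 starts after J55 ends — done with J55.
J58 starts exactly when J56 ends (back-to-back, no overlap) — done with J56.
J57 starts before J58 ends → J58 and J57 overlap.
J59 starts after J58 ends.
J59 starts after J57 ends.
Overlapping pairs: J51 & J52, J54 & J55, J54 & J56, J55 & J56, J57 & J58 — 5 in total.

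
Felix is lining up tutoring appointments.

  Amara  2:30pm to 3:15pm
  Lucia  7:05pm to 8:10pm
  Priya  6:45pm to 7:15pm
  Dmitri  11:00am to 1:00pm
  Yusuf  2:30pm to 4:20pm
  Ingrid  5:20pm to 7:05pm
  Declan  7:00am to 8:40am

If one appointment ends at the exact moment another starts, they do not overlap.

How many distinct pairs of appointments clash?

3

Sorted by start: Declan, Dmitri, Amara, Yusuf, Ingrid, Priya, Lucia.
Dmitri starts after Declan ends — done with Declan.
Amara starts after Dmitri ends — done with Dmitri.
Yusuf starts before Amara ends → Amara and Yusuf overlap.
Ingrid starts after Amara ends — done with Amara.
Ingrid starts after Yusuf ends — done with Yusuf.
Priya starts before Ingrid ends → Ingrid and Priya overlap.
Lucia starts exactly when Ingrid ends (back-to-back, no overlap).
Lucia starts before Priya ends → Priya and Lucia overlap.
Overlapping pairs: Amara & Yusuf, Ingrid & Priya, Lucia & Priya — 3 in total.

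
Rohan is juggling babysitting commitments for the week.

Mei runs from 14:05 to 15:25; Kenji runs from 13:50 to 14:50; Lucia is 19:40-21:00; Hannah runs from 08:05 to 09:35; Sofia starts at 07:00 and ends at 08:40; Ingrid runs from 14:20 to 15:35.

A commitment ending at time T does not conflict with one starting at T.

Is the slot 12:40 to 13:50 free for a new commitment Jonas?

Sofia: ends 08:40 at or before Jonas starts 12:40 → clear.
Hannah: ends 09:35 at or before Jonas starts 12:40 → clear.
Kenji: starts 13:50 at or after Jonas ends 13:50 → clear.
Mei: starts 14:05 at or after Jonas ends 13:50 → clear.
Ingrid: starts 14:20 at or after Jonas ends 13:50 → clear.
Lucia: starts 19:40 at or after Jonas ends 13:50 → clear.

Yes — the slot is free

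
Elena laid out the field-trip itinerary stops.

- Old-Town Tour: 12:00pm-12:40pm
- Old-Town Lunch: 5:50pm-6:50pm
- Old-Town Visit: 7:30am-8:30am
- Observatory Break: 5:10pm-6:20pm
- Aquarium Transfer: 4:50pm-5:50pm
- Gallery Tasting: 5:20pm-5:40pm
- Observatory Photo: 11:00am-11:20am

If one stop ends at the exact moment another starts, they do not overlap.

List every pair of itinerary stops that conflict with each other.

Sorted by start: Old-Town Visit, Observatory Photo, Old-Town Tour, Aquarium Transfer, Observatory Break, Gallery Tasting, Old-Town Lunch.
Observatory Photo starts after Old-Town Visit ends, so nothing later overlaps Old-Town Visit either.
Old-Town Tour starts after Observatory Photo ends, so nothing later overlaps Observatory Photo either.
Aquarium Transfer starts after Old-Town Tour ends, so nothing later overlaps Old-Town Tour either.
Observatory Break starts before Aquarium Transfer ends → Aquarium Transfer and Observatory Break overlap.
Gallery Tasting starts before Aquarium Transfer ends → Aquarium Transfer and Gallery Tasting overlap.
Old-Town Lunch starts exactly when Aquarium Transfer ends (back-to-back, no overlap).
Gallery Tasting starts before Observatory Break ends → Observatory Break and Gallery Tasting overlap.
Old-Town Lunch starts before Observatory Break ends → Observatory Break and Old-Town Lunch overlap.
Old-Town Lunch starts after Gallery Tasting ends.

Aquarium Transfer & Gallery Tasting, Aquarium Transfer & Observatory Break, Gallery Tasting & Observatory Break, Observatory Break & Old-Town Lunch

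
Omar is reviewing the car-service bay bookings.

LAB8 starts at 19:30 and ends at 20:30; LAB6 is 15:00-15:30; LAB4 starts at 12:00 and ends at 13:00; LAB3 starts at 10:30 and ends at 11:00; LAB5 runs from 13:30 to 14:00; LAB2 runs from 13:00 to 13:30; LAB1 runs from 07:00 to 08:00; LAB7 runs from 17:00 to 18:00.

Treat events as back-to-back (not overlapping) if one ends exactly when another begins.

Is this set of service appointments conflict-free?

Two intervals overlap when each starts before the other ends.
Sorted by start: LAB1, LAB3, LAB4, LAB2, LAB5, LAB6, LAB7, LAB8.
LAB3 starts after LAB1 ends; LAB1 is clear from here.
LAB4 starts after LAB3 ends; LAB3 is clear from here.
LAB2 starts exactly when LAB4 ends (back-to-back, no overlap); LAB4 is clear from here.
LAB5 starts exactly when LAB2 ends (back-to-back, no overlap); LAB2 is clear from here.
LAB6 starts after LAB5 ends; LAB5 is clear from here.
LAB7 starts after LAB6 ends; LAB6 is clear from here.
LAB8 starts after LAB7 ends.
Every pair is clear; the schedule has no overlaps.

Yes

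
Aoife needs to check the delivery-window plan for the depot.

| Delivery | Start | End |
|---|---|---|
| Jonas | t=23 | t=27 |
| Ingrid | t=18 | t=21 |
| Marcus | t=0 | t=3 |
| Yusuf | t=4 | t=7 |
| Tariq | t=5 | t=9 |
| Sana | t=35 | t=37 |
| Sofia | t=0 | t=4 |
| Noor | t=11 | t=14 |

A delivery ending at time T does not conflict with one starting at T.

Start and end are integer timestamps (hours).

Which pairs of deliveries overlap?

Sorted by start: Sofia, Marcus, Yusuf, Tariq, Noor, Ingrid, Jonas, Sana.
Marcus starts before Sofia ends → Sofia and Marcus overlap.
Yusuf starts exactly when Sofia ends (back-to-back, no overlap), so Sofia has no further overlaps.
Yusuf starts after Marcus ends, so Marcus has no further overlaps.
Tariq starts before Yusuf ends → Yusuf and Tariq overlap.
Noor starts after Yusuf ends, so Yusuf has no further overlaps.
Noor starts after Tariq ends, so Tariq has no further overlaps.
Ingrid starts after Noor ends, so Noor has no further overlaps.
Jonas starts after Ingrid ends, so Ingrid has no further overlaps.
Sana starts after Jonas ends.

Marcus & Sofia, Tariq & Yusuf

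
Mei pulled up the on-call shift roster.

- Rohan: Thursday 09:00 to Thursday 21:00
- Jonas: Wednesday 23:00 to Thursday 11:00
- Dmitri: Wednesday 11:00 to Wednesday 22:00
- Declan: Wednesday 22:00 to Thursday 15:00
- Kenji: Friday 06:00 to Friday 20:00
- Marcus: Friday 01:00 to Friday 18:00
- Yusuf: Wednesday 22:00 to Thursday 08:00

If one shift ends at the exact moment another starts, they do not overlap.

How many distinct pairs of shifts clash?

Sorted by start: Dmitri, Declan, Yusuf, Jonas, Rohan, Marcus, Kenji.
Declan starts exactly when Dmitri ends (back-to-back, no overlap), so nothing later overlaps Dmitri either.
Yusuf starts before Declan ends → Declan and Yusuf overlap.
Jonas starts before Declan ends → Declan and Jonas overlap.
Rohan starts before Declan ends → Declan and Rohan overlap.
Marcus starts after Declan ends, so nothing later overlaps Declan either.
Jonas starts before Yusuf ends → Yusuf and Jonas overlap.
Rohan starts after Yusuf ends, so nothing later overlaps Yusuf either.
Rohan starts before Jonas ends → Jonas and Rohan overlap.
Marcus starts after Jonas ends, so nothing later overlaps Jonas either.
Marcus starts after Rohan ends, so nothing later overlaps Rohan either.
Kenji starts before Marcus ends → Marcus and Kenji overlap.
Overlapping pairs: Declan & Jonas, Declan & Rohan, Declan & Yusuf, Jonas & Rohan, Jonas & Yusuf, Kenji & Marcus — 6 in total.

6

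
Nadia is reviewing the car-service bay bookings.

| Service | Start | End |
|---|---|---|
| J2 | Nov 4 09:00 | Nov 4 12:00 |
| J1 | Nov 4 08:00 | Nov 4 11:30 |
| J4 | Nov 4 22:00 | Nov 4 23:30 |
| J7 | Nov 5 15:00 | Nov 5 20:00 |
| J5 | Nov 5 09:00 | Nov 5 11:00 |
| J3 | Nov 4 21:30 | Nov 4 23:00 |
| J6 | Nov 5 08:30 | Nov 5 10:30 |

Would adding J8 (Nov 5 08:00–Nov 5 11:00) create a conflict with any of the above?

Yes — it overlaps J5, J6

J1: ends Nov 4 11:30 at or before J8 starts Nov 5 08:00 → clear.
J2: ends Nov 4 12:00 at or before J8 starts Nov 5 08:00 → clear.
J3: ends Nov 4 23:00 at or before J8 starts Nov 5 08:00 → clear.
J4: ends Nov 4 23:30 at or before J8 starts Nov 5 08:00 → clear.
J6: starts Nov 5 08:30 before J8 ends Nov 5 11:00, and ends Nov 5 10:30 after J8 starts Nov 5 08:00 → overlap.
J5: starts Nov 5 09:00 before J8 ends Nov 5 11:00, and ends Nov 5 11:00 after J8 starts Nov 5 08:00 → overlap.
J7: starts Nov 5 15:00 at or after J8 ends Nov 5 11:00 → clear.
J8 overlaps J5, J6.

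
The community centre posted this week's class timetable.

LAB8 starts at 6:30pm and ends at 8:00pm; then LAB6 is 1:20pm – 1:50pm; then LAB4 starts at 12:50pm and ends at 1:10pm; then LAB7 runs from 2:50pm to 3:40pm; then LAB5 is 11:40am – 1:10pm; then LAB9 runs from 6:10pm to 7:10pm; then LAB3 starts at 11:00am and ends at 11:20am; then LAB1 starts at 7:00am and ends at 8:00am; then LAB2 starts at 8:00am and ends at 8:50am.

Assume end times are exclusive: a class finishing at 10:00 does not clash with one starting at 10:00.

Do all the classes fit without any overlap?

Sorted by start: LAB1, LAB2, LAB3, LAB5, LAB4, LAB6, LAB7, LAB9, LAB8.
LAB2 starts exactly when LAB1 ends (back-to-back, no overlap); LAB1 is clear from here.
LAB3 starts after LAB2 ends; LAB2 is clear from here.
LAB5 starts after LAB3 ends; LAB3 is clear from here.
LAB4 starts before LAB5 ends → LAB5 and LAB4 overlap.
That's a conflict, so the schedule is not conflict-free.

No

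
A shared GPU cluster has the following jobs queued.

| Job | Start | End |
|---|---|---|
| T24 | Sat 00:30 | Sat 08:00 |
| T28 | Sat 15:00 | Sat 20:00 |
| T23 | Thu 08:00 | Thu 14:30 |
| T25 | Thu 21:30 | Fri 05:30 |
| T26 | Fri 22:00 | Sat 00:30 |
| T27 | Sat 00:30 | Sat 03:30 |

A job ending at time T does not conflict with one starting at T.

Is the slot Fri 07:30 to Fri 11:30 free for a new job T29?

T23: ends Thu 14:30 at or before T29 starts Fri 07:30 → clear.
T25: ends Fri 05:30 at or before T29 starts Fri 07:30 → clear.
T26: starts Fri 22:00 at or after T29 ends Fri 11:30 → clear.
T24: starts Sat 00:30 at or after T29 ends Fri 11:30 → clear.
T27: starts Sat 00:30 at or after T29 ends Fri 11:30 → clear.
T28: starts Sat 15:00 at or after T29 ends Fri 11:30 → clear.

Yes — the slot is free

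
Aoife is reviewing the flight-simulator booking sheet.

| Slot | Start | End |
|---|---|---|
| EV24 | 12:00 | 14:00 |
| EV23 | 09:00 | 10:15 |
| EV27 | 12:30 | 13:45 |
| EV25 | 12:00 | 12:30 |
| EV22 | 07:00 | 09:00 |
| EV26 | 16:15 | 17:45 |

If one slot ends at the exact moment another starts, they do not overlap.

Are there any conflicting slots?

Sorted by start: EV22, EV23, EV24, EV25, EV27, EV26.
EV23 starts exactly when EV22 ends (back-to-back, no overlap); EV22 is clear from here.
EV24 starts after EV23 ends; EV23 is clear from here.
EV25 starts before EV24 ends → EV24 and EV25 overlap.
That's a conflict, so the schedule is not conflict-free.

Yes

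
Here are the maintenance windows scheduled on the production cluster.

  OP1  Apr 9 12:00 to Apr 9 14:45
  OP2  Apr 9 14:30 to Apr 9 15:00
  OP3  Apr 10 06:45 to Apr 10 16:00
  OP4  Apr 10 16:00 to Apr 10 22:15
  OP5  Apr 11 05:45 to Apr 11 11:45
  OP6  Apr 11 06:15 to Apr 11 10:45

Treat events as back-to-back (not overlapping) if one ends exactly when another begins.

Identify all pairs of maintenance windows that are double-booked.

Two intervals overlap when each starts before the other ends.
Sorted by start: OP1, OP2, OP3, OP4, OP5, OP6.
OP2 starts before OP1 ends → OP1 and OP2 overlap.
OP3 starts after OP1 ends, so OP1 has no further overlaps.
OP3 starts after OP2 ends, so OP2 has no further overlaps.
OP4 starts exactly when OP3 ends (back-to-back, no overlap), so OP3 has no further overlaps.
OP5 starts after OP4 ends, so OP4 has no further overlaps.
OP6 starts before OP5 ends → OP5 and OP6 overlap.

OP1 & OP2, OP5 & OP6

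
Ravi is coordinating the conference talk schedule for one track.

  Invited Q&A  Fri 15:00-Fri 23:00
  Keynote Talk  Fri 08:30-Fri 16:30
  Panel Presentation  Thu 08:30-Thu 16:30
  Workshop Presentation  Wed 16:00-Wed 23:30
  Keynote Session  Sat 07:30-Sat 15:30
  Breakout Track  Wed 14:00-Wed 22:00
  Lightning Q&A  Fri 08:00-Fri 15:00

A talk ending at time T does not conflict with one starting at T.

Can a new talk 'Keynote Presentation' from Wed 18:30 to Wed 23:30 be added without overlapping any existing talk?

No — it overlaps Breakout Track, Workshop Presentation

Breakout Track: starts Wed 14:00 before Keynote Presentation ends Wed 23:30, and ends Wed 22:00 after Keynote Presentation starts Wed 18:30 → overlap.
Workshop Presentation: starts Wed 16:00 before Keynote Presentation ends Wed 23:30, and ends Wed 23:30 after Keynote Presentation starts Wed 18:30 → overlap.
Panel Presentation: starts Thu 08:30 at or after Keynote Presentation ends Wed 23:30 → clear.
Lightning Q&A: starts Fri 08:00 at or after Keynote Presentation ends Wed 23:30 → clear.
Keynote Talk: starts Fri 08:30 at or after Keynote Presentation ends Wed 23:30 → clear.
Invited Q&A: starts Fri 15:00 at or after Keynote Presentation ends Wed 23:30 → clear.
Keynote Session: starts Sat 07:30 at or after Keynote Presentation ends Wed 23:30 → clear.
Keynote Presentation overlaps Workshop Presentation, Breakout Track.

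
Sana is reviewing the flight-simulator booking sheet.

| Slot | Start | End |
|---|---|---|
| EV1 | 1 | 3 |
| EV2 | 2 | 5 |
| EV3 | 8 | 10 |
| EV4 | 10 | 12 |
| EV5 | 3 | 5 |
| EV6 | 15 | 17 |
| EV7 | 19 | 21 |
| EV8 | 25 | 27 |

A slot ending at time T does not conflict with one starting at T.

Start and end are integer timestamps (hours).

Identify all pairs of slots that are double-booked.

Sorted by start: EV1, EV2, EV5, EV3, EV4, EV6, EV7, EV8.
EV2 starts before EV1 ends → EV1 and EV2 overlap.
EV5 starts exactly when EV1 ends (back-to-back, no overlap); EV1 is clear from here.
EV5 starts before EV2 ends → EV2 and EV5 overlap.
EV3 starts after EV2 ends; EV2 is clear from here.
EV3 starts after EV5 ends; EV5 is clear from here.
EV4 starts exactly when EV3 ends (back-to-back, no overlap); EV3 is clear from here.
EV6 starts after EV4 ends; EV4 is clear from here.
EV7 starts after EV6 ends; EV6 is clear from here.
EV8 starts after EV7 ends.

EV1 & EV2, EV2 & EV5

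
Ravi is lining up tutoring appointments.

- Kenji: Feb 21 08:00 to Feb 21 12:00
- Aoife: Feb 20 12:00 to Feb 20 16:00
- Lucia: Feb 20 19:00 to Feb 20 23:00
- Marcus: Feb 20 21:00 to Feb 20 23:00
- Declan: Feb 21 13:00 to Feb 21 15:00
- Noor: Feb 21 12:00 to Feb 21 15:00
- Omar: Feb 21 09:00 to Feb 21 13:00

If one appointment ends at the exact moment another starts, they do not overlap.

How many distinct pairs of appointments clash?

4

Sorted by start: Aoife, Lucia, Marcus, Kenji, Omar, Noor, Declan.
Lucia starts after Aoife ends; Aoife is clear from here.
Marcus starts before Lucia ends → Lucia and Marcus overlap.
Kenji starts after Lucia ends; Lucia is clear from here.
Kenji starts after Marcus ends; Marcus is clear from here.
Omar starts before Kenji ends → Kenji and Omar overlap.
Noor starts exactly when Kenji ends (back-to-back, no overlap); Kenji is clear from here.
Noor starts before Omar ends → Omar and Noor overlap.
Declan starts exactly when Omar ends (back-to-back, no overlap).
Declan starts before Noor ends → Noor and Declan overlap.
Overlapping pairs: Declan & Noor, Kenji & Omar, Lucia & Marcus, Noor & Omar — 4 in total.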